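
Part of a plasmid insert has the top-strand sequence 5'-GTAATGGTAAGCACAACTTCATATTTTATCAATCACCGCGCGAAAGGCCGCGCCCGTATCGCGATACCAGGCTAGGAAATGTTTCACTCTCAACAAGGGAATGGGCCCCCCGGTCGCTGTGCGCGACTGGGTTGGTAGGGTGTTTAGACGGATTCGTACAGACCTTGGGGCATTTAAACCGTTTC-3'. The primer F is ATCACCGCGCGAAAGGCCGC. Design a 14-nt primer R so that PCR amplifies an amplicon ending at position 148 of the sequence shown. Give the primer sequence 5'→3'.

The forward primer binds at positions 32–51; the product's 3' end on the top strand is position 148.
The reverse primer anneals to the top strand over positions 135–148, i.e. to GTAGGGTGTTTAGA.
Its sequence written 5'→3' is the reverse complement: TCTAAACACCCTAC.

5'-TCTAAACACCCTAC-3'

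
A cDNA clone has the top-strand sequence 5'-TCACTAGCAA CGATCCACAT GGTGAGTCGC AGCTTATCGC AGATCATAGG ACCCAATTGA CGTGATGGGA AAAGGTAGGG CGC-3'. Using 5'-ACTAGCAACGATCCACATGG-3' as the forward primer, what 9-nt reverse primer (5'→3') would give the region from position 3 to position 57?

The product's 3' end on the top strand is position 57.
The reverse primer anneals to the top strand over positions 49–57, i.e. to GGACCCAAT.
Its sequence written 5'→3' is the reverse complement: ATTGGGTCC.

5'-ATTGGGTCC-3'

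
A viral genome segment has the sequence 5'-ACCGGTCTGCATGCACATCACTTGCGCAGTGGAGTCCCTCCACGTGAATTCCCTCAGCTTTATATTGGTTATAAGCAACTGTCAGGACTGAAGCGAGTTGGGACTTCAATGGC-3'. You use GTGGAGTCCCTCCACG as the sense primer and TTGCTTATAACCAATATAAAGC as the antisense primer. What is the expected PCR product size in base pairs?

Forward primer GTGGAGTCCCTCCACG is found on the top strand at positions 29–44.
Reverse complement of the reverse primer: GCTTTATATTGGTTATAAGCAA. This occurs on the top strand at positions 57–78.
Amplicon spans positions 29–78: 50 bp.

50 bp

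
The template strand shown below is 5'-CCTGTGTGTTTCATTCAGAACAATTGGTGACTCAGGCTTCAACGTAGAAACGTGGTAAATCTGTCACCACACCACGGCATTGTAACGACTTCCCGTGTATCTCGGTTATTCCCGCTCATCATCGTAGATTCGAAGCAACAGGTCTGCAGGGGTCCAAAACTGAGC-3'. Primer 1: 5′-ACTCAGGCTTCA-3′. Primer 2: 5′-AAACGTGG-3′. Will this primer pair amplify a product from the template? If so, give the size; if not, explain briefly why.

No product — both primers anneal to the same strand and extend in the same direction.

Primer 1 (ACTCAGGCTTCA) matches the top strand at positions 30–41 (3' end points downstream).
Primer 2 (AAACGTGG) also matches the top strand directly, at positions 48–55 — its reverse complement CCACGTTT is not present.
Both primers anneal to the bottom strand with 3' ends pointing the same way, so neither can prime synthesis back toward the other.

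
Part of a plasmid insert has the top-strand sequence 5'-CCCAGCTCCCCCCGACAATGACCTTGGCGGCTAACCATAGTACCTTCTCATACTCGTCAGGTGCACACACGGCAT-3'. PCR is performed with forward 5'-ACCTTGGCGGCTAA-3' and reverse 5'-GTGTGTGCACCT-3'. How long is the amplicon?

Scanning the template, ACCTTGGCGGCTAA occurs at positions 21–34; this primer anneals to the bottom strand there with its 3' end pointing downstream.
The reverse primer's reverse complement is AGGTGCACACAC, which matches the template at positions 59–70.
Amplicon spans positions 21–70: 50 bp.

50 bp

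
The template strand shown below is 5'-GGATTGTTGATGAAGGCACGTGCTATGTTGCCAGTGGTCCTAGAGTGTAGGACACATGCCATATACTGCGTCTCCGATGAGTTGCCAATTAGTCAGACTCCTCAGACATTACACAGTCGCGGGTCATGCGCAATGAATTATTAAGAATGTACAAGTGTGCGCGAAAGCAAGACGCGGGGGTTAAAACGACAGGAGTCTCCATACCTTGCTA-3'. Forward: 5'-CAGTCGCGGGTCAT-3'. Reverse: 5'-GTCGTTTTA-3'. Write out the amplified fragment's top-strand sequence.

5'-CAGTCGCGGGTCATGCGCAATGAATTATTAAGAATGTACAAGTGTGCGCGAAAGCAAGACGCGGGGGTTAAAACGAC-3'

Forward primer CAGTCGCGGGTCAT is found on the top strand at positions 114–127.
The reverse primer's reverse complement is TAAAACGAC, which matches the template at positions 182–190.
The product is the template from position 114 through 190 (77 bp).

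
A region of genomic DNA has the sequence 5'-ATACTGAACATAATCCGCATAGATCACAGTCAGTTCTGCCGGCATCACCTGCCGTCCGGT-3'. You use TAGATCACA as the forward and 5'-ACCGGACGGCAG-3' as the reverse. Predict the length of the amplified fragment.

41 bp

Scanning the template, TAGATCACA occurs at positions 20–28; this primer anneals to the bottom strand there with its 3' end pointing downstream.
The reverse primer's reverse complement is CTGCCGTCCGGT, which matches the template at positions 49–60.
The product runs from position 20 to position 60, so its length is 60 − 20 + 1 = 41 bp.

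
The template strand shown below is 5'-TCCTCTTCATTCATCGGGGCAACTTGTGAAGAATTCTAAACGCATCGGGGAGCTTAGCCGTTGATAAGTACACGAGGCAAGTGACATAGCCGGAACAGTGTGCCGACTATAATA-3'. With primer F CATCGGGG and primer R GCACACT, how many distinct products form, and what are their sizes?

The forward primer CATCGGGG matches the top strand at positions 12–19, 43–50.
The reverse primer's reverse complement is AGTGTGC, matching at positions 97–103.
Each forward site pairs with the reverse site to give a product ending at position 103: sizes 92, 61 bp.

Two products: 92 bp, 61 bp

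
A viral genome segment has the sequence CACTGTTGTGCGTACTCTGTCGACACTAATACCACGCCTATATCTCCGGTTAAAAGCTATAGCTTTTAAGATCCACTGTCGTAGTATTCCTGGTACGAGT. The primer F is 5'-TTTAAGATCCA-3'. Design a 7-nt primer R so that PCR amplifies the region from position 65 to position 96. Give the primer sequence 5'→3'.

5'-GTACCAG-3'

The product's 3' end on the top strand is position 96.
The reverse primer anneals to the top strand over positions 90–96, i.e. to CTGGTAC.
Its sequence written 5'→3' is the reverse complement: GTACCAG.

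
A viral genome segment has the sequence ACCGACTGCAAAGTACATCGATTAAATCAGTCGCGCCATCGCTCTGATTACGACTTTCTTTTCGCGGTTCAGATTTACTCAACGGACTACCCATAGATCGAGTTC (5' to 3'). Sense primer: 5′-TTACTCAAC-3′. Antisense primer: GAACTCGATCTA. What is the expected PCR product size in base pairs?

The forward primer matches the template at positions 75–83.
Reverse complement of the reverse primer: TAGATCGAGTTC. This occurs on the top strand at positions 94–105.
Product length = (reverse-primer end) − (forward-primer start) + 1 = 105 − 75 + 1 = 31 bp.

31 bp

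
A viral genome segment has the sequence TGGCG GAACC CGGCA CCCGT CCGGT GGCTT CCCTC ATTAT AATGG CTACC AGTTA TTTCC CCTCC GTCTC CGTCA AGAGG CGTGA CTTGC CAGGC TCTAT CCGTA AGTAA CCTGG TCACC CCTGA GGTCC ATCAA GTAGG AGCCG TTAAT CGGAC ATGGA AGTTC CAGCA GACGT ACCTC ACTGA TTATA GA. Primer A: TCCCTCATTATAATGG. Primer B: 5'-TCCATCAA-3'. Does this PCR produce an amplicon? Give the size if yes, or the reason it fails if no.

Primer A (TCCCTCATTATAATGG) matches the top strand at positions 30–45 (3' end points downstream).
Primer B (TCCATCAA) also matches the top strand directly, at positions 128–135 — its reverse complement TTGATGGA is not present.
Both primers anneal to the bottom strand with 3' ends pointing the same way, so neither can prime synthesis back toward the other.

No product — both primers anneal to the same strand and extend in the same direction.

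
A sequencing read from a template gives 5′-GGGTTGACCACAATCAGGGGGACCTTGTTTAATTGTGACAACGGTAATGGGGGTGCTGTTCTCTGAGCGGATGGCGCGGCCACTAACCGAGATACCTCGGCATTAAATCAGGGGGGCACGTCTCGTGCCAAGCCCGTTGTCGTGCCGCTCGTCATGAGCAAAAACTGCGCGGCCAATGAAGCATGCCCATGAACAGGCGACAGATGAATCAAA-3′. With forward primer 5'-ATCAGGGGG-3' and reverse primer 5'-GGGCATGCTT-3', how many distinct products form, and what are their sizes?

The forward primer ATCAGGGGG matches the top strand at positions 13–21, 107–115.
The reverse primer's reverse complement is AAGCATGCCC, matching at positions 179–188.
Each forward site pairs with the reverse site to give a product ending at position 188: sizes 176, 82 bp.

Two products: 176 bp, 82 bp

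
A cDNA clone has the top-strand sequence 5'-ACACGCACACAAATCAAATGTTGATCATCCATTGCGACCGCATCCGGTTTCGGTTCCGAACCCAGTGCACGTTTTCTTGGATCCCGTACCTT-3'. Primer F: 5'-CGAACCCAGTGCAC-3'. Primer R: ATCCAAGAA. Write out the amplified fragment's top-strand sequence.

Forward primer CGAACCCAGTGCAC is found on the top strand at positions 57–70.
Taking the reverse complement of ATCCAAGAA gives TTCTTGGAT, found at positions 74–82 on the template; the primer anneals here to the top strand with its 3' end pointing upstream.
The product is the template from position 57 through 82 (26 bp).

5'-CGAACCCAGTGCACGTTTTCTTGGAT-3'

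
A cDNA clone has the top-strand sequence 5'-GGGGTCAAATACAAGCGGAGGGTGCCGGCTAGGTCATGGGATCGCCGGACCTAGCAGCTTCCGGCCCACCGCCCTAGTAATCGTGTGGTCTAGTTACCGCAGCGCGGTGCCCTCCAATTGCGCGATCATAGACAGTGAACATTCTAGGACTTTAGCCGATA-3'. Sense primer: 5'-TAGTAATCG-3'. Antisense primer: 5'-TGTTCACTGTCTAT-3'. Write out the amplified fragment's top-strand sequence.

5'-TAGTAATCGTGTGGTCTAGTTACCGCAGCGCGGTGCCCTCCAATTGCGCGATCATAGACAGTGAACA-3'

Scanning the template, TAGTAATCG occurs at positions 75–83; this primer anneals to the bottom strand there with its 3' end pointing downstream.
The reverse primer's reverse complement is ATAGACAGTGAACA, which matches the template at positions 128–141.
The product is the template from position 75 through 141 (67 bp).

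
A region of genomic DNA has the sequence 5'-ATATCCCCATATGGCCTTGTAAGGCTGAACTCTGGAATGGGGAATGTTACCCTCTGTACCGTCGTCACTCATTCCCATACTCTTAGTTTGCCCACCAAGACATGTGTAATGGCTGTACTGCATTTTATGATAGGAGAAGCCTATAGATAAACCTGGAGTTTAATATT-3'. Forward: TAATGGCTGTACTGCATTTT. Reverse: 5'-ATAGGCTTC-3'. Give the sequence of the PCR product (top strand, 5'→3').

5'-TAATGGCTGTACTGCATTTTATGATAGGAGAAGCCTAT-3'

The forward primer matches the template at positions 107–126.
The reverse primer's reverse complement is GAAGCCTAT, which matches the template at positions 136–144.
The product is the template from position 107 through 144 (38 bp).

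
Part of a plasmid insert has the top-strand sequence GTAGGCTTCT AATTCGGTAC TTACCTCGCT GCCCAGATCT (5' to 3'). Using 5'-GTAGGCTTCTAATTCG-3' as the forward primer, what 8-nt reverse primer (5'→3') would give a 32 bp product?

5'-GCAGCGAG-3'

The forward primer binds at positions 1–16, so a 32 bp product ends at position 1 + 32 − 1 = 32.
The reverse primer anneals to the top strand over positions 25–32, i.e. to CTCGCTGC.
Its sequence written 5'→3' is the reverse complement: GCAGCGAG.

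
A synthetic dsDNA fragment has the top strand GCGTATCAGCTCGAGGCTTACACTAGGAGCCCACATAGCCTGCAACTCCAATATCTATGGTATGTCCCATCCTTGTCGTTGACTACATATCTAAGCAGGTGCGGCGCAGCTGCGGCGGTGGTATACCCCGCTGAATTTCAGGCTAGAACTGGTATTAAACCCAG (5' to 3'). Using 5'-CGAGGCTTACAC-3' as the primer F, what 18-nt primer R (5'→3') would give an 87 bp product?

5'-CTGCTTAGATATGTAGTC-3'

The forward primer binds at positions 12–23, so an 87 bp product ends at position 12 + 87 − 1 = 98.
The reverse primer anneals to the top strand over positions 81–98, i.e. to GACTACATATCTAAGCAG.
Its sequence written 5'→3' is the reverse complement: CTGCTTAGATATGTAGTC.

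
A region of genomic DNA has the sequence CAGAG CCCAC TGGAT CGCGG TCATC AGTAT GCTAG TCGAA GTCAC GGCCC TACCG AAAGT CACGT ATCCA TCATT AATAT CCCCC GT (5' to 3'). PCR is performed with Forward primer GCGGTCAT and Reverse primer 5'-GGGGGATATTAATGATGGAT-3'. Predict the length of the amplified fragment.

Forward primer GCGGTCAT is found on the top strand at positions 17–24.
Reverse complement of the reverse primer: ATCCATCATTAATATCCCCC. This occurs on the top strand at positions 66–85.
The product runs from position 17 to position 85, so its length is 85 − 17 + 1 = 69 bp.

69 bp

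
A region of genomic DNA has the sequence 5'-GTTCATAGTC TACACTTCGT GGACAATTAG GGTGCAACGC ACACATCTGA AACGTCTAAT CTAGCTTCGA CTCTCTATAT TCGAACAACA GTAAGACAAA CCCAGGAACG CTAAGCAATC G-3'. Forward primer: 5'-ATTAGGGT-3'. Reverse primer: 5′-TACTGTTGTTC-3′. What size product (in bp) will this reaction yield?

The forward primer matches the template at positions 26–33.
Taking the reverse complement of TACTGTTGTTC gives GAACAACAGTA, found at positions 83–93 on the template; the primer anneals here to the top strand with its 3' end pointing upstream.
The product runs from position 26 to position 93, so its length is 93 − 26 + 1 = 68 bp.

68 bp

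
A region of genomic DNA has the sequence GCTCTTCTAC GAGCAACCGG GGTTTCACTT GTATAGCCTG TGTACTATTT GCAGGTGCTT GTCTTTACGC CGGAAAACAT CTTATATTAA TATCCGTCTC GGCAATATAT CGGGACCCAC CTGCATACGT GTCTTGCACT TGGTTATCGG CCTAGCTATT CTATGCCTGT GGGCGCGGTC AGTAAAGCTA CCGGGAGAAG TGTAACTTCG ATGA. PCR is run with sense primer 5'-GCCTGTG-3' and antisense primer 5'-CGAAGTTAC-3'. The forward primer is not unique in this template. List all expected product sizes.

175 bp, 46 bp

The forward primer GCCTGTG matches the top strand at positions 36–42, 165–171.
The reverse primer's reverse complement is GTAACTTCG, matching at positions 202–210.
Each forward site pairs with the reverse site to give a product ending at position 210: sizes 175, 46 bp.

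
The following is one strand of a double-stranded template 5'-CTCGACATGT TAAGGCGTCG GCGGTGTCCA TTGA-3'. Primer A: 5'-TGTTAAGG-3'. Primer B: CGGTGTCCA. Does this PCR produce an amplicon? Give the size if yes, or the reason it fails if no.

Primer A (TGTTAAGG) matches the top strand at positions 8–15 (3' end points downstream).
Primer B (CGGTGTCCA) also matches the top strand directly, at positions 22–30 — its reverse complement TGGACACCG is not present.
Both primers anneal to the bottom strand with 3' ends pointing the same way, so neither can prime synthesis back toward the other.

No product — both primers anneal to the same strand and extend in the same direction.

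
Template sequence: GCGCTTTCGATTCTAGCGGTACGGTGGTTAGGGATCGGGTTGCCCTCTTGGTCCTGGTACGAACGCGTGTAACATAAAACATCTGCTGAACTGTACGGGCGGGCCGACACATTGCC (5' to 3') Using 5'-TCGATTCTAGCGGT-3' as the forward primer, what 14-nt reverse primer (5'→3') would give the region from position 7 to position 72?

5'-TTACACGCGTTCGT-3'

The product's 3' end on the top strand is position 72.
The reverse primer anneals to the top strand over positions 59–72, i.e. to ACGAACGCGTGTAA.
Its sequence written 5'→3' is the reverse complement: TTACACGCGTTCGT.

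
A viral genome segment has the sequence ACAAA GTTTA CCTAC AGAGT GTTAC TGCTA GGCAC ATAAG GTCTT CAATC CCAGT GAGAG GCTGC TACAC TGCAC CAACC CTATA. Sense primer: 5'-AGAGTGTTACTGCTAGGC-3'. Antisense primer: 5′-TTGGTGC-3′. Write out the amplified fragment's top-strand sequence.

5'-AGAGTGTTACTGCTAGGCACATAAGGTCTTCAATCCCAGTGAGAGGCTGCTACACTGCACCAA-3'

Forward primer AGAGTGTTACTGCTAGGC is found on the top strand at positions 16–33.
Reverse complement of the reverse primer: GCACCAA. This occurs on the top strand at positions 72–78.
The product is the template from position 16 through 78 (63 bp).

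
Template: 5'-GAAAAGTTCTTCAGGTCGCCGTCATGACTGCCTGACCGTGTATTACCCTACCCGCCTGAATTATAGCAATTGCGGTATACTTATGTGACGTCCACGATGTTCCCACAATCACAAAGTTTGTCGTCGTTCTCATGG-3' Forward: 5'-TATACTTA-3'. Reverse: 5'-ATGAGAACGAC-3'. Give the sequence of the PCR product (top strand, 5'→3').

The forward primer matches the template at positions 76–83.
Taking the reverse complement of ATGAGAACGAC gives GTCGTTCTCAT, found at positions 123–133 on the template; the primer anneals here to the top strand with its 3' end pointing upstream.
The product is the template from position 76 through 133 (58 bp).

5'-TATACTTATGTGACGTCCACGATGTTCCCACAATCACAAAGTTTGTCGTCGTTCTCAT-3'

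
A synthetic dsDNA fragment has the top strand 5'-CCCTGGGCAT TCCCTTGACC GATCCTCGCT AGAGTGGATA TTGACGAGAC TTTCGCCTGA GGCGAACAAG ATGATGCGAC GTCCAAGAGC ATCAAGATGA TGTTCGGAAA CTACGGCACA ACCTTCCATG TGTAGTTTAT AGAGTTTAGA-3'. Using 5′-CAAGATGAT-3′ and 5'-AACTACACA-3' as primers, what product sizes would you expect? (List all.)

The forward primer CAAGATGAT matches the top strand at positions 67–75, 93–101.
The reverse primer's reverse complement is TGTGTAGTT, matching at positions 129–137.
Each forward site pairs with the reverse site to give a product ending at position 137: sizes 71, 45 bp.

71 bp, 45 bp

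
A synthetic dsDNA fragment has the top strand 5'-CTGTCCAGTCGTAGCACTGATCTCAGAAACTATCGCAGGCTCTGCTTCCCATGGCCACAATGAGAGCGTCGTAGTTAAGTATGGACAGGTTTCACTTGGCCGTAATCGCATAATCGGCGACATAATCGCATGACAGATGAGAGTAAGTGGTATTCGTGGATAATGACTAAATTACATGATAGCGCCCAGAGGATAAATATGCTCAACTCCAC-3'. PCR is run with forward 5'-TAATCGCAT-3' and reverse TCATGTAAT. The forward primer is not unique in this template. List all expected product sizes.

77 bp, 57 bp

The forward primer TAATCGCAT matches the top strand at positions 103–111, 123–131.
The reverse primer's reverse complement is ATTACATGA, matching at positions 171–179.
Each forward site pairs with the reverse site to give a product ending at position 179: sizes 77, 57 bp.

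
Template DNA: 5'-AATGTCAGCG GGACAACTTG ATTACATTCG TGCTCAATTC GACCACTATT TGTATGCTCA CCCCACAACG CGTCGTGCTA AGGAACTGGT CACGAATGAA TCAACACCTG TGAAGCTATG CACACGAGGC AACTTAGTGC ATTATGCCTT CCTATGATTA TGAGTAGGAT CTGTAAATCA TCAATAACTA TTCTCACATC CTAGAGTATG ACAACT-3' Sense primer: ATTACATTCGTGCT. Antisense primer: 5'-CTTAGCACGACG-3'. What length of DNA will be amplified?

62 bp

Scanning the template, ATTACATTCGTGCT occurs at positions 21–34; this primer anneals to the bottom strand there with its 3' end pointing downstream.
Taking the reverse complement of CTTAGCACGACG gives CGTCGTGCTAAG, found at positions 71–82 on the template; the primer anneals here to the top strand with its 3' end pointing upstream.
Product length = (reverse-primer end) − (forward-primer start) + 1 = 82 − 21 + 1 = 62 bp.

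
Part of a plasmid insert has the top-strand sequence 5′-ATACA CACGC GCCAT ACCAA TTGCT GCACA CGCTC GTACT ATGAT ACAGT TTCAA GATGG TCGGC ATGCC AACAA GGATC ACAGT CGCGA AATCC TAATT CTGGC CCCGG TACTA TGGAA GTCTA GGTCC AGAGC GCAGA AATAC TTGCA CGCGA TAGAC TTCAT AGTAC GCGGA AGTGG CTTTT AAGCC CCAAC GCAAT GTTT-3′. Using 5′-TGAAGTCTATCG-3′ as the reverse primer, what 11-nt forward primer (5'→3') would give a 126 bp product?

The reverse primer's reverse complement CGATAGACTTCA matches the template at positions 153–164, so the product ends at position 164.
A 126 bp product then starts at position 164 − 126 + 1 = 39.
The forward primer is identical to the top strand there: CTATGATACAG.

5'-CTATGATACAG-3'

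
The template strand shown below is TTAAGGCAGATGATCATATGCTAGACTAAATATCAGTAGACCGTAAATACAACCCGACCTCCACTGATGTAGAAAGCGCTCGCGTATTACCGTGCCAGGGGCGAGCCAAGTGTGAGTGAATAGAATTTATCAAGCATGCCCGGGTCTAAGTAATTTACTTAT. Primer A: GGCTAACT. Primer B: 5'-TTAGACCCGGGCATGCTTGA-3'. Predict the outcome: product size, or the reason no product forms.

No product — primer A has no binding site in the template.

Primer A (GGCTAACT) does not match the top strand, and its reverse complement AGTTAGCC does not match either.
With no annealing site for primer A, no amplification occurs.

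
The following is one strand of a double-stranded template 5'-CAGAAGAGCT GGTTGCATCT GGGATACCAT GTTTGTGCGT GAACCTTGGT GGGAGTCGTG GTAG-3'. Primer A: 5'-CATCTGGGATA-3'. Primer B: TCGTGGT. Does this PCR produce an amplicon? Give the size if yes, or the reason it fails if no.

Primer A (CATCTGGGATA) matches the top strand at positions 16–26 (3' end points downstream).
Primer B (TCGTGGT) also matches the top strand directly, at positions 56–62 — its reverse complement ACCACGA is not present.
Both primers anneal to the bottom strand with 3' ends pointing the same way, so neither can prime synthesis back toward the other.

No product — both primers anneal to the same strand and extend in the same direction.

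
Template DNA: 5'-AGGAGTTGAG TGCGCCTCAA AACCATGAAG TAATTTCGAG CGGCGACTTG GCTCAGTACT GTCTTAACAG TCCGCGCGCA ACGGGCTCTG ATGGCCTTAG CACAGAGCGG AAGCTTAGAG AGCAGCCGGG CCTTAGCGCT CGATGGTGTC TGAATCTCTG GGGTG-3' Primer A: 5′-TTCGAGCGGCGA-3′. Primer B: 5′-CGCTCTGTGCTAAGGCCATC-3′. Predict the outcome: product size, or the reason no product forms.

Primer A (TTCGAGCGGCGA) matches the top strand at positions 35–46; it acts as a forward primer.
Primer B's reverse complement is GATGGCCTTAGCACAGAGCG, matching the top strand at positions 90–109; it acts as a reverse primer.
The 3' ends face each other across positions 35–109, giving a 75 bp product.

Yes — a 75 bp product.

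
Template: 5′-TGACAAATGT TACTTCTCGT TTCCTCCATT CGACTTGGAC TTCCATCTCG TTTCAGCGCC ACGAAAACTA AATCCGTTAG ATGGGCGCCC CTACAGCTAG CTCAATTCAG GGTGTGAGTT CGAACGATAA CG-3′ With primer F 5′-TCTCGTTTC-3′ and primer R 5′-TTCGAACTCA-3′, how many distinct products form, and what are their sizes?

The forward primer TCTCGTTTC matches the top strand at positions 15–23, 46–54.
The reverse primer's reverse complement is TGAGTTCGAA, matching at positions 115–124.
Each forward site pairs with the reverse site to give a product ending at position 124: sizes 110, 79 bp.

Two products: 110 bp, 79 bp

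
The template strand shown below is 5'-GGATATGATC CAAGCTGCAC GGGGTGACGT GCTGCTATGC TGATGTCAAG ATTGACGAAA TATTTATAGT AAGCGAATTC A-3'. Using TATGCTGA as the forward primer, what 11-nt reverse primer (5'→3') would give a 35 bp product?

5'-ACTATAAATAT-3'

The forward primer binds at positions 36–43, so a 35 bp product ends at position 36 + 35 − 1 = 70.
The reverse primer anneals to the top strand over positions 60–70, i.e. to ATATTTATAGT.
Its sequence written 5'→3' is the reverse complement: ACTATAAATAT.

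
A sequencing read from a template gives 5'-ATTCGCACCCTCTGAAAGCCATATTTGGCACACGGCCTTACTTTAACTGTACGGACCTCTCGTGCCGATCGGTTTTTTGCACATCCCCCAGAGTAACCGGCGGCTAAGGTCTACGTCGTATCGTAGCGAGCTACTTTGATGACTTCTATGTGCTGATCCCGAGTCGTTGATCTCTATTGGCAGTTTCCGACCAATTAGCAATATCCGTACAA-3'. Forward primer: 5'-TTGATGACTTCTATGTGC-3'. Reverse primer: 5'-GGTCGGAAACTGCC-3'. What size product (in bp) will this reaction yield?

Forward primer TTGATGACTTCTATGTGC is found on the top strand at positions 136–153.
Taking the reverse complement of GGTCGGAAACTGCC gives GGCAGTTTCCGACC, found at positions 179–192 on the template; the primer anneals here to the top strand with its 3' end pointing upstream.
The product runs from position 136 to position 192, so its length is 192 − 136 + 1 = 57 bp.

57 bp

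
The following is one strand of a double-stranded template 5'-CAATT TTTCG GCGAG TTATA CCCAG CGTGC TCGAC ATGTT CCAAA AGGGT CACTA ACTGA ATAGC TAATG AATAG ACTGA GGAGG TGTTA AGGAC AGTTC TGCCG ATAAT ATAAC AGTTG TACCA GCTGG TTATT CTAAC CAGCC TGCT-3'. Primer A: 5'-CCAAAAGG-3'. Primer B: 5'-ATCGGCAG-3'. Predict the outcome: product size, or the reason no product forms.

Yes — a 67 bp product.

Primer A (CCAAAAGG) matches the top strand at positions 41–48; it acts as a forward primer.
Primer B's reverse complement is CTGCCGAT, matching the top strand at positions 100–107; it acts as a reverse primer.
The 3' ends face each other across positions 41–107, giving a 67 bp product.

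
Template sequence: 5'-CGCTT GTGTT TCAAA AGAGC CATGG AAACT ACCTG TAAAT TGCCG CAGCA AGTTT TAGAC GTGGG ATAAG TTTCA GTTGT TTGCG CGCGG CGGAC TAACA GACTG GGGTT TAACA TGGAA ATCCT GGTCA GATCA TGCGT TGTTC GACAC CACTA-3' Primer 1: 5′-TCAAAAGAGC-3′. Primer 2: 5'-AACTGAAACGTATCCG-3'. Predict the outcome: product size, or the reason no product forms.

No product — primer 2 has no binding site in the template.

Primer 2 (AACTGAAACGTATCCG) does not match the top strand, and its reverse complement CGGATACGTTTCAGTT does not match either.
With no annealing site for primer 2, no amplification occurs.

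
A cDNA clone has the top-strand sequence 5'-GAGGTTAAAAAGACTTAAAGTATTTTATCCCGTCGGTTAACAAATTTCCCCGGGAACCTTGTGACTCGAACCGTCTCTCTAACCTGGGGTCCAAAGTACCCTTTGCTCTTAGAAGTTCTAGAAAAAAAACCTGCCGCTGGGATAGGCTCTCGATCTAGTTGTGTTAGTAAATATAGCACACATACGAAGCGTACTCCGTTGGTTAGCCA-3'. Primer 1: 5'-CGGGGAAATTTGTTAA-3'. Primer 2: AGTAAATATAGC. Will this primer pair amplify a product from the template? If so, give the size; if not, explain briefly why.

No product — the primers' 3' ends point away from each other.

Primer 1 (CGGGGAAATTTGTTAA) has reverse complement TTAACAAATTTCCCCG, which matches the top strand at positions 37–52; primer 1 anneals to the top strand there with its 3' end pointing upstream toward position 37.
Primer 2 (AGTAAATATAGC) matches the top strand directly at positions 166–177; it anneals to the bottom strand with its 3' end pointing downstream toward position 177.
The 3' ends diverge (primer 1 extends toward position 1, primer 2 toward position 209), so the primers never converge on a shared product.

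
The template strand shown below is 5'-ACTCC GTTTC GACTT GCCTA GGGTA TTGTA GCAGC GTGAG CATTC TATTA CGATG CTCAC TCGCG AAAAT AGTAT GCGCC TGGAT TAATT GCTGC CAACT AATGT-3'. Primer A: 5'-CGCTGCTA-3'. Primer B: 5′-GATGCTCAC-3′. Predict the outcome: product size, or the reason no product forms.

Primer A (CGCTGCTA) has reverse complement TAGCAGCG, which matches the top strand at positions 29–36; primer A anneals to the top strand there with its 3' end pointing upstream toward position 29.
Primer B (GATGCTCAC) matches the top strand directly at positions 52–60; it anneals to the bottom strand with its 3' end pointing downstream toward position 60.
The 3' ends diverge (primer A extends toward position 1, primer B toward position 105), so the primers never converge on a shared product.

No product — the primers' 3' ends point away from each other.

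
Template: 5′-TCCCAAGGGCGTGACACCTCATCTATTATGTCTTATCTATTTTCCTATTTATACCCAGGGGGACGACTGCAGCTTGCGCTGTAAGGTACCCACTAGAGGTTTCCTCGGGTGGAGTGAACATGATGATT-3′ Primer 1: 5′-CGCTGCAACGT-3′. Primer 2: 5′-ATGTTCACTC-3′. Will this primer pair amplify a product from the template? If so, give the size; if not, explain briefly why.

Primer 1 (CGCTGCAACGT) does not match the top strand, and its reverse complement ACGTTGCAGCG does not match either.
With no annealing site for primer 1, no amplification occurs.

No product — primer 1 has no binding site in the template.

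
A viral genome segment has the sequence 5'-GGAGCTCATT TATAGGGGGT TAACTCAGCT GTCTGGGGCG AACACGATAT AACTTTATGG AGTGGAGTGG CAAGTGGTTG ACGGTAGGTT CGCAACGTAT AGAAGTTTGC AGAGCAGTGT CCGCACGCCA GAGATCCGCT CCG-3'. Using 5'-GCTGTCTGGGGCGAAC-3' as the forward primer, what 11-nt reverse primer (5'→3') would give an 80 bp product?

5'-AACTTCTATAC-3'

The forward primer binds at positions 28–43, so an 80 bp product ends at position 28 + 80 − 1 = 107.
The reverse primer anneals to the top strand over positions 97–107, i.e. to GTATAGAAGTT.
Its sequence written 5'→3' is the reverse complement: AACTTCTATAC.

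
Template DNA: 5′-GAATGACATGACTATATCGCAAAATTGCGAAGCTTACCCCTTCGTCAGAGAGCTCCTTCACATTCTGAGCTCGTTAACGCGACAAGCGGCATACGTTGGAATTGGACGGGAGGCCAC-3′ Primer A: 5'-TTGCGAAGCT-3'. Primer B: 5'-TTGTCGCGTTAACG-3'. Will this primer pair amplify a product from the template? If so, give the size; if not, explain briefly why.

Yes — a 61 bp product.

Primer A (TTGCGAAGCT) matches the top strand at positions 25–34; it acts as a forward primer.
Primer B's reverse complement is CGTTAACGCGACAA, matching the top strand at positions 72–85; it acts as a reverse primer.
The 3' ends face each other across positions 25–85, giving a 61 bp product.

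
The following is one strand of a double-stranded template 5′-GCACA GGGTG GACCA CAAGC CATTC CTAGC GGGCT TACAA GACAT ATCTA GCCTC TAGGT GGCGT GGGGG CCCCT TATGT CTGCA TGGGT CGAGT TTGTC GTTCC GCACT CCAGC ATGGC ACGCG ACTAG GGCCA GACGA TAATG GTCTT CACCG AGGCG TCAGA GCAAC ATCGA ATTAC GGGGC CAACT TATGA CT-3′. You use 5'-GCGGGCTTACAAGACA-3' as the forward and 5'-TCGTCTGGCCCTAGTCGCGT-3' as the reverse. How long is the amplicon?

112 bp

Scanning the template, GCGGGCTTACAAGACA occurs at positions 29–44; this primer anneals to the bottom strand there with its 3' end pointing downstream.
Reverse complement of the reverse primer: ACGCGACTAGGGCCAGACGA. This occurs on the top strand at positions 121–140.
Amplicon spans positions 29–140: 112 bp.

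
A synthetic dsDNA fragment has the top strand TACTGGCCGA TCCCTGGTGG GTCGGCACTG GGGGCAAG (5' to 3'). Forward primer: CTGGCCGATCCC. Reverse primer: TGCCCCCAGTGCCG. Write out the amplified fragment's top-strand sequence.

The forward primer matches the template at positions 3–14.
Reverse complement of the reverse primer: CGGCACTGGGGGCA. This occurs on the top strand at positions 23–36.
The product is the template from position 3 through 36 (34 bp).

5'-CTGGCCGATCCCTGGTGGGTCGGCACTGGGGGCA-3'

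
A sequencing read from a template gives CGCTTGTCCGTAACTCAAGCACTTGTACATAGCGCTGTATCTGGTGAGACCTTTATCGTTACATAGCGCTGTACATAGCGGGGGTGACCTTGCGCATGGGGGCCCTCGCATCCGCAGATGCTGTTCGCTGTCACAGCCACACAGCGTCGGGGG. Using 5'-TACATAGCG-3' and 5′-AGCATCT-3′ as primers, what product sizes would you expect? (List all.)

97 bp, 63 bp, 51 bp

The forward primer TACATAGCG matches the top strand at positions 26–34, 60–68, 72–80.
The reverse primer's reverse complement is AGATGCT, matching at positions 116–122.
Each forward site pairs with the reverse site to give a product ending at position 122: sizes 97, 63, 51 bp.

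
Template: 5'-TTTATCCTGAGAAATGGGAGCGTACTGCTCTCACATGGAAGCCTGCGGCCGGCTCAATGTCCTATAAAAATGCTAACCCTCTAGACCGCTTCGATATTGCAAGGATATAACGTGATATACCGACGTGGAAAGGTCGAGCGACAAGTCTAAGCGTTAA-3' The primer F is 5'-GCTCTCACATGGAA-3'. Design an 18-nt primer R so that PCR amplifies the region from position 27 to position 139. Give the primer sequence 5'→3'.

5'-GCTCGACCTTTCCACGTC-3'

The product's 3' end on the top strand is position 139.
The reverse primer anneals to the top strand over positions 122–139, i.e. to GACGTGGAAAGGTCGAGC.
Its sequence written 5'→3' is the reverse complement: GCTCGACCTTTCCACGTC.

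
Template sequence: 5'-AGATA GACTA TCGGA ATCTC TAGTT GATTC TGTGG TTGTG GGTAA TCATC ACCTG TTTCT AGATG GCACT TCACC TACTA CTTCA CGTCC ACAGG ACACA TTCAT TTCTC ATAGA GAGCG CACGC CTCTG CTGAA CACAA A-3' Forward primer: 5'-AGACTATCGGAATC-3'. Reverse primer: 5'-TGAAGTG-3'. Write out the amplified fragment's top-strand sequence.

The forward primer matches the template at positions 5–18.
Taking the reverse complement of TGAAGTG gives CACTTCA, found at positions 67–73 on the template; the primer anneals here to the top strand with its 3' end pointing upstream.
The product is the template from position 5 through 73 (69 bp).

5'-AGACTATCGGAATCTCTAGTTGATTCTGTGGTTGTGGGTAATCATCACCTGTTTCTAGATGGCACTTCA-3'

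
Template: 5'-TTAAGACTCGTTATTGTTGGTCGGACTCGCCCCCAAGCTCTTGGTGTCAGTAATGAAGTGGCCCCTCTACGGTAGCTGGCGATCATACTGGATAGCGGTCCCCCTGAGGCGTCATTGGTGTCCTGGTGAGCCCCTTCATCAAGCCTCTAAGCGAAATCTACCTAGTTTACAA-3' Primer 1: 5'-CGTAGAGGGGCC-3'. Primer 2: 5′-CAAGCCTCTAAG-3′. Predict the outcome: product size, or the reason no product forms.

Primer 1 (CGTAGAGGGGCC) has reverse complement GGCCCCTCTACG, which matches the top strand at positions 60–71; primer 1 anneals to the top strand there with its 3' end pointing upstream toward position 60.
Primer 2 (CAAGCCTCTAAG) matches the top strand directly at positions 140–151; it anneals to the bottom strand with its 3' end pointing downstream toward position 151.
The 3' ends diverge (primer 1 extends toward position 1, primer 2 toward position 172), so the primers never converge on a shared product.

No product — the primers' 3' ends point away from each other.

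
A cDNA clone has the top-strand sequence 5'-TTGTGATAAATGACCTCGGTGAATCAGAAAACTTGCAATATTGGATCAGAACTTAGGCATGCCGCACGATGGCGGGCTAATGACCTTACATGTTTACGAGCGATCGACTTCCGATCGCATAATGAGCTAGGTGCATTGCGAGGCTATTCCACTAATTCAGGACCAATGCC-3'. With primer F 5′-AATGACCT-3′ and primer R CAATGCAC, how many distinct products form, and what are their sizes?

Two products: 130 bp, 60 bp

The forward primer AATGACCT matches the top strand at positions 9–16, 79–86.
The reverse primer's reverse complement is GTGCATTG, matching at positions 131–138.
Each forward site pairs with the reverse site to give a product ending at position 138: sizes 130, 60 bp.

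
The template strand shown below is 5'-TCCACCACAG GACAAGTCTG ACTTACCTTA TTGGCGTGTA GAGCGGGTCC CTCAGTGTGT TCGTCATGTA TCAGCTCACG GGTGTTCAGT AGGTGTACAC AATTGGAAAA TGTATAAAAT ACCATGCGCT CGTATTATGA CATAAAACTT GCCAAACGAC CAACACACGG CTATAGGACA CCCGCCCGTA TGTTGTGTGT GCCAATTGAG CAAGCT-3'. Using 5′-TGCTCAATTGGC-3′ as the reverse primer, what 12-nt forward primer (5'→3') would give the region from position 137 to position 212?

5'-ATGACATAAAAC-3'

The reverse primer's reverse complement GCCAATTGAGCA matches the template at positions 201–212; the product starts at position 137.
The forward primer is identical to the top strand over positions 137–148: ATGACATAAAAC.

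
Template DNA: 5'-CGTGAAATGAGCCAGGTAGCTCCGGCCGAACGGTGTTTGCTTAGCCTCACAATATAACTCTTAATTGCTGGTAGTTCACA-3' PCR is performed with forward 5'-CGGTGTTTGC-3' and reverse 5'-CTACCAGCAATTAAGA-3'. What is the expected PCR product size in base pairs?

Scanning the template, CGGTGTTTGC occurs at positions 31–40; this primer anneals to the bottom strand there with its 3' end pointing downstream.
The reverse primer's reverse complement is TCTTAATTGCTGGTAG, which matches the template at positions 59–74.
Product length = (reverse-primer end) − (forward-primer start) + 1 = 74 − 31 + 1 = 44 bp.

44 bp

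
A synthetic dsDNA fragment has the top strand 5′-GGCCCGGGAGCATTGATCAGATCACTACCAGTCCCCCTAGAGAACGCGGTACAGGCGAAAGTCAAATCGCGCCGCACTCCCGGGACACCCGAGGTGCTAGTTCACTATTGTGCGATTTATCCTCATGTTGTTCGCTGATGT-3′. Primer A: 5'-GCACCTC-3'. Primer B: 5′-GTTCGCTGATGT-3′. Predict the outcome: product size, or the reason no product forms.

No product — the primers' 3' ends point away from each other.

Primer A (GCACCTC) has reverse complement GAGGTGC, which matches the top strand at positions 91–97; primer A anneals to the top strand there with its 3' end pointing upstream toward position 91.
Primer B (GTTCGCTGATGT) matches the top strand directly at positions 130–141; it anneals to the bottom strand with its 3' end pointing downstream toward position 141.
The 3' ends diverge (primer A extends toward position 1, primer B toward position 141), so the primers never converge on a shared product.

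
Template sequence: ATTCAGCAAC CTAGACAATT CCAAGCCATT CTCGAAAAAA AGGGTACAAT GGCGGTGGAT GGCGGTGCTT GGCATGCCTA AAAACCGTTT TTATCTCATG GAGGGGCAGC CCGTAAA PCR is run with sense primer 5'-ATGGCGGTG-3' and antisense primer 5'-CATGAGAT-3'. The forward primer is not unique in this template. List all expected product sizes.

52 bp, 42 bp

The forward primer ATGGCGGTG matches the top strand at positions 49–57, 59–67.
The reverse primer's reverse complement is ATCTCATG, matching at positions 93–100.
Each forward site pairs with the reverse site to give a product ending at position 100: sizes 52, 42 bp.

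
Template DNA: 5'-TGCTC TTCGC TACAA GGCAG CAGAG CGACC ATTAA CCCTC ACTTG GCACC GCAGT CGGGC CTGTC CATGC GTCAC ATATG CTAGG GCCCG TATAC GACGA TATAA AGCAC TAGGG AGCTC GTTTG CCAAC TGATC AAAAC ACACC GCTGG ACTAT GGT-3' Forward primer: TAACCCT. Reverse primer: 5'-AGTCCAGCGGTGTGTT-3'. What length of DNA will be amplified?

121 bp

Forward primer TAACCCT is found on the top strand at positions 33–39.
Reverse complement of the reverse primer: AACACACCGCTGGACT. This occurs on the top strand at positions 138–153.
The product runs from position 33 to position 153, so its length is 153 − 33 + 1 = 121 bp.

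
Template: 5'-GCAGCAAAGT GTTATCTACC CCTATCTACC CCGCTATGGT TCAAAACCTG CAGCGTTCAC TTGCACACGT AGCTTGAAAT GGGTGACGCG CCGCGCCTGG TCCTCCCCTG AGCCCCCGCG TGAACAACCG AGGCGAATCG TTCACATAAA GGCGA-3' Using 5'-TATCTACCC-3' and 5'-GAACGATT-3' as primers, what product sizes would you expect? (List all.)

131 bp, 121 bp

The forward primer TATCTACCC matches the top strand at positions 13–21, 23–31.
The reverse primer's reverse complement is AATCGTTC, matching at positions 136–143.
Each forward site pairs with the reverse site to give a product ending at position 143: sizes 131, 121 bp.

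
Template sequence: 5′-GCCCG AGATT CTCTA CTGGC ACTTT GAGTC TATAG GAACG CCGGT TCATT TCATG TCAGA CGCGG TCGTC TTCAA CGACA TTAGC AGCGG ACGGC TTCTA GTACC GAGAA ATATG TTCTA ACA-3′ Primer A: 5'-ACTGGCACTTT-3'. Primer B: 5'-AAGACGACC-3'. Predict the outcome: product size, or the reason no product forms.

Primer A (ACTGGCACTTT) matches the top strand at positions 15–25; it acts as a forward primer.
Primer B's reverse complement is GGTCGTCTT, matching the top strand at positions 64–72; it acts as a reverse primer.
The 3' ends face each other across positions 15–72, giving a 58 bp product.

Yes — a 58 bp product.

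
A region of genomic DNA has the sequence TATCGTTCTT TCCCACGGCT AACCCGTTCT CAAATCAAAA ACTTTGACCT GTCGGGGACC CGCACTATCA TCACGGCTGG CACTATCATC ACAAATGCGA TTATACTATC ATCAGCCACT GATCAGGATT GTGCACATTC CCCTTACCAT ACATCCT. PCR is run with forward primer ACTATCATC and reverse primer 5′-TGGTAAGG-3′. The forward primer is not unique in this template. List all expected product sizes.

The forward primer ACTATCATC matches the top strand at positions 64–72, 82–90, 105–113.
The reverse primer's reverse complement is CCTTACCA, matching at positions 142–149.
Each forward site pairs with the reverse site to give a product ending at position 149: sizes 86, 68, 45 bp.

86 bp, 68 bp, 45 bp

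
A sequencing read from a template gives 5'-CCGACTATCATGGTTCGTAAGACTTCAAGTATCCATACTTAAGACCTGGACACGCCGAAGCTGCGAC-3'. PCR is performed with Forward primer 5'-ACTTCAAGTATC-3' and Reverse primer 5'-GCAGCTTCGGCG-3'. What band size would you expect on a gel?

Scanning the template, ACTTCAAGTATC occurs at positions 22–33; this primer anneals to the bottom strand there with its 3' end pointing downstream.
Taking the reverse complement of GCAGCTTCGGCG gives CGCCGAAGCTGC, found at positions 53–64 on the template; the primer anneals here to the top strand with its 3' end pointing upstream.
Product length = (reverse-primer end) − (forward-primer start) + 1 = 64 − 22 + 1 = 43 bp.

43 bp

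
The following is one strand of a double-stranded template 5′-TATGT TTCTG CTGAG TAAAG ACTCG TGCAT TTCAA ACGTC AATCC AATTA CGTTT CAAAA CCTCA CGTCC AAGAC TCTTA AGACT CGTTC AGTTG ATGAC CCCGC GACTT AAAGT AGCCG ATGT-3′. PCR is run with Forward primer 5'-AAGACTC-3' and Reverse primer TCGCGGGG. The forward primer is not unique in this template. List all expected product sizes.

The forward primer AAGACTC matches the top strand at positions 18–24, 71–77, 80–86.
The reverse primer's reverse complement is CCCCGCGA, matching at positions 100–107.
Each forward site pairs with the reverse site to give a product ending at position 107: sizes 90, 37, 28 bp.

90 bp, 37 bp, 28 bp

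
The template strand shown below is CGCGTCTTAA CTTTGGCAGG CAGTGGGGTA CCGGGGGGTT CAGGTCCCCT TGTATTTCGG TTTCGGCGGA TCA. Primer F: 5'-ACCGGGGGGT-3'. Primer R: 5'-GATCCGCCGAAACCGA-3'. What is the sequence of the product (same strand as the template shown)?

Forward primer ACCGGGGGGT is found on the top strand at positions 30–39.
Reverse complement of the reverse primer: TCGGTTTCGGCGGATC. This occurs on the top strand at positions 57–72.
The product is the template from position 30 through 72 (43 bp).

5'-ACCGGGGGGTTCAGGTCCCCTTGTATTTCGGTTTCGGCGGATC-3'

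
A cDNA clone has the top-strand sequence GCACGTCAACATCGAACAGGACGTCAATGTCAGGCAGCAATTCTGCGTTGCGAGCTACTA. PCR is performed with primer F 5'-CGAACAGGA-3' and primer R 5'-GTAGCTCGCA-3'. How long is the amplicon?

46 bp

Forward primer CGAACAGGA is found on the top strand at positions 13–21.
Reverse complement of the reverse primer: TGCGAGCTAC. This occurs on the top strand at positions 49–58.
Amplicon spans positions 13–58: 46 bp.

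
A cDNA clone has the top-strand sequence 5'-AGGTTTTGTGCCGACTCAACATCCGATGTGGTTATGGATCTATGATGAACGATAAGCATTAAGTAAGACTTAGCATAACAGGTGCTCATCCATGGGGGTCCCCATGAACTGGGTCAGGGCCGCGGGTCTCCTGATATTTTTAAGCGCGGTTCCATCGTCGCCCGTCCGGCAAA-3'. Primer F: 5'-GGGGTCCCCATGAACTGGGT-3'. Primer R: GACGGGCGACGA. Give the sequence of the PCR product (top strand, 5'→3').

5'-GGGGTCCCCATGAACTGGGTCAGGGCCGCGGGTCTCCTGATATTTTTAAGCGCGGTTCCATCGTCGCCCGTC-3'

The forward primer matches the template at positions 95–114.
Taking the reverse complement of GACGGGCGACGA gives TCGTCGCCCGTC, found at positions 155–166 on the template; the primer anneals here to the top strand with its 3' end pointing upstream.
The product is the template from position 95 through 166 (72 bp).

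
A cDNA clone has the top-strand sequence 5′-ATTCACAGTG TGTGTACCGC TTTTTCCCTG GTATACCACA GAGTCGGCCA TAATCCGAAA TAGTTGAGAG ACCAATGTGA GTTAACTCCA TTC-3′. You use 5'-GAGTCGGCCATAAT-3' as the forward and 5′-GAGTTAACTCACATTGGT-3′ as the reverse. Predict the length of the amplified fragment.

48 bp

The forward primer matches the template at positions 41–54.
Taking the reverse complement of GAGTTAACTCACATTGGT gives ACCAATGTGAGTTAACTC, found at positions 71–88 on the template; the primer anneals here to the top strand with its 3' end pointing upstream.
The product runs from position 41 to position 88, so its length is 88 − 41 + 1 = 48 bp.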